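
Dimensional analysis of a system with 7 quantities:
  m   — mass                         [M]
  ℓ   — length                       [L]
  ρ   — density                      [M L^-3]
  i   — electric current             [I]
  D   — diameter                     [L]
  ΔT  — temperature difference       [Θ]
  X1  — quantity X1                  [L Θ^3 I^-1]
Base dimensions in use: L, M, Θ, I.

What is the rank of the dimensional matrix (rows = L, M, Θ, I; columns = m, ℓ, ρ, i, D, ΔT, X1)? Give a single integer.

4

Exponent matrix [L,M,Θ,I] × [m,ℓ,ρ,i,D,ΔT,X1]:
  L: [ 0  1 -3  0  1  0  1]
  M: [ 1  0  1  0  0  0  0]
  Θ: [ 0  0  0  0  0  1  3]
  I: [ 0  0  0  1  0  0 -1]
Echelon form has 4 nonzero rows (pivots: m,ℓ,i,ΔT)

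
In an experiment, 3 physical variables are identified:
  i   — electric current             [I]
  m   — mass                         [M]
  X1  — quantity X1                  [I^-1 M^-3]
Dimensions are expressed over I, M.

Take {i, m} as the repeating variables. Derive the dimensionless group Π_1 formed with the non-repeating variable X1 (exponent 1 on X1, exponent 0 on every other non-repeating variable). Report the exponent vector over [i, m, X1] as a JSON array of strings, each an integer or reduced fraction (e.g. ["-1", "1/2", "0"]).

Dimensional matrix (I×M by i×m×X1):
  I: [ 1  0 -1]
  M: [ 0  1 -3]
Row reduction gives pivot columns i,m; rank = 2
Pivot set = {i,m}, free = {X1}
RREF:
  r0: [   1    0   -1]
  r1: [   0    1   -3]
Fix exponent of X1 at 1; solve each RREF row for its pivot's exponent:
  r0: exp(i) + (-1)·1 = 0 ⇒ exp(i) = 1
  r1: exp(m) + (-3)·1 = 0 ⇒ exp(m) = 3
Π_1 = i · m^3 · X1

["1", "3", "1"]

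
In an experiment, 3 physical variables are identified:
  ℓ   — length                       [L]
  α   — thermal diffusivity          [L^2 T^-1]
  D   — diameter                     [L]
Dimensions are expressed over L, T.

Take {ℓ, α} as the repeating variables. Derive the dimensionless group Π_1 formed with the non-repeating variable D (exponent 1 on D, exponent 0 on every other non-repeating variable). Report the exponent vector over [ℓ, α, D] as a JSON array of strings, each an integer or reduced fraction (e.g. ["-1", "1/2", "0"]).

Dimensional matrix (L×T by ℓ×α×D):
  L: [ 1  2  1]
  T: [ 0 -1  0]
RREF → pivots at {ℓ,α} ⇒ r = 2
Repeat: ℓ,α; free: D
RREF:
  r0: [   1    0    1]
  r1: [   0    1    0]
Fix exponent of D at 1; solve each RREF row for its pivot's exponent:
  r0: exp(ℓ) + (1)·1 = 0 ⇒ exp(ℓ) = -1
  r1: exp(α) + (0)·1 = 0 ⇒ exp(α) = 0
Π_1 = ℓ^-1 · D

["-1", "0", "1"]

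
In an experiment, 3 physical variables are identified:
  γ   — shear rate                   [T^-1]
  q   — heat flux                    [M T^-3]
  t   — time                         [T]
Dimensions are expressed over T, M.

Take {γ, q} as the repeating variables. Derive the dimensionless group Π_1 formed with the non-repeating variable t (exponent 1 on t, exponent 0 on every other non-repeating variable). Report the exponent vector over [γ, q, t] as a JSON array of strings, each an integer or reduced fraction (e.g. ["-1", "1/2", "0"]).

Dimensional matrix (T×M by γ×q×t):
  T: [-1 -3  1]
  M: [ 0  1  0]
Echelon form has 2 nonzero rows (pivots: γ,q)
Pivot set = {γ,q}, free = {t}
RREF:
  r0: [   1    0   -1]
  r1: [   0    1    0]
Fix exponent of t at 1; solve each RREF row for its pivot's exponent:
  r0: exp(γ) + (-1)·1 = 0 ⇒ exp(γ) = 1
  r1: exp(q) + (0)·1 = 0 ⇒ exp(q) = 0
Π_1 = γ · t

["1", "0", "1"]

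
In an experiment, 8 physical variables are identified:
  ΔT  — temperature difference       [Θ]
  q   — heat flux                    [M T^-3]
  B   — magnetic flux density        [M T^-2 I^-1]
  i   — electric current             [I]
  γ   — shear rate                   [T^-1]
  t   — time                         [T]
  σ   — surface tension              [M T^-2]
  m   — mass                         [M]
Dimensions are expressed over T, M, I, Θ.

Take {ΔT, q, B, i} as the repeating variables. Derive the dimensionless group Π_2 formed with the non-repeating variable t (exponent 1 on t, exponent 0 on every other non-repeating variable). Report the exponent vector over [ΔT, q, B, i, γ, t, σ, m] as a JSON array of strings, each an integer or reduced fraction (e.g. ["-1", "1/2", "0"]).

["0", "1", "-1", "-1", "0", "1", "0", "0"]

Dimensional matrix (T×M×I×Θ by ΔT×q×B×i×γ×t×σ×m):
  T: [ 0 -3 -2  0 -1  1 -2  0]
  M: [ 0  1  1  0  0  0  1  1]
  I: [ 0  0 -1  1  0  0  0  0]
  Θ: [ 1  0  0  0  0  0  0  0]
Echelon form has 4 nonzero rows (pivots: ΔT,q,B,i)
Pivot set = {ΔT,q,B,i}, free = {γ,t,σ,m}
RREF:
  r0: [   1    0    0    0    0    0    0    0]
  r1: [   0    1    0    0    1   -1    0   -2]
  r2: [   0    0    1    0   -1    1    1    3]
  r3: [   0    0    0    1   -1    1    1    3]
Fix exponent of t at 1, γ at 0, σ at 0, m at 0; solve each RREF row for its pivot's exponent:
  r0: exp(ΔT) + (0)·1 = 0 ⇒ exp(ΔT) = 0
  r1: exp(q) + (-1)·1 = 0 ⇒ exp(q) = 1
  r2: exp(B) + (1)·1 = 0 ⇒ exp(B) = -1
  r3: exp(i) + (1)·1 = 0 ⇒ exp(i) = -1
Π_2 = q · B^-1 · i^-1 · t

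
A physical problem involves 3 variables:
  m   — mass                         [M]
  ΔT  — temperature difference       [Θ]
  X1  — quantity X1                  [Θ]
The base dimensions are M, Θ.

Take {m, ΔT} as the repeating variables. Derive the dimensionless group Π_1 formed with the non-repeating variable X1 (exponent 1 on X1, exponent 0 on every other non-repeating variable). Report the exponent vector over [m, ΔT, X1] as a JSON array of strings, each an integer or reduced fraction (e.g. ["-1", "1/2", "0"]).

["0", "-1", "1"]

Exponent matrix [M,Θ] × [m,ΔT,X1]:
  M: [ 1  0  0]
  Θ: [ 0  1  1]
RREF → pivots at {m,ΔT} ⇒ r = 2
Pivot set = {m,ΔT}, free = {X1}
RREF:
  r0: [   1    0    0]
  r1: [   0    1    1]
Fix exponent of X1 at 1; solve each RREF row for its pivot's exponent:
  r0: exp(m) + (0)·1 = 0 ⇒ exp(m) = 0
  r1: exp(ΔT) + (1)·1 = 0 ⇒ exp(ΔT) = -1
Π_1 = ΔT^-1 · X1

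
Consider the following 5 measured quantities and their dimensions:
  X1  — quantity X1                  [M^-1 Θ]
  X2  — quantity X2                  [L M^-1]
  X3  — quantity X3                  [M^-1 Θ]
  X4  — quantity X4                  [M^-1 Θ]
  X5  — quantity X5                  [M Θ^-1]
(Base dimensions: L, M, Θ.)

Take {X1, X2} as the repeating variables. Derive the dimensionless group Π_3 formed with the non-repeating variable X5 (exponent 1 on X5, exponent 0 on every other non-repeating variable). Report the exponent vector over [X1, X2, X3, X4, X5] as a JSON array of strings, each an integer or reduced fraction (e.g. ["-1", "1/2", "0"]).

["1", "0", "0", "0", "1"]

Dimensional matrix (L×M×Θ by X1×X2×X3×X4×X5):
  L: [ 0  1  0  0  0]
  M: [-1 -1 -1 -1  1]
  Θ: [ 1  0  1  1 -1]
Echelon form has 2 nonzero rows (pivots: X1,X2)
Repeat: X1,X2; free: X3,X4,X5
RREF:
  r0: [   1    0    1    1   -1]
  r1: [   0    1    0    0    0]
  r2: [   0    0    0    0    0]
Fix exponent of X5 at 1, X3 at 0, X4 at 0; solve each RREF row for its pivot's exponent:
  r0: exp(X1) + (-1)·1 = 0 ⇒ exp(X1) = 1
  r1: exp(X2) + (0)·1 = 0 ⇒ exp(X2) = 0
Π_3 = X1 · X5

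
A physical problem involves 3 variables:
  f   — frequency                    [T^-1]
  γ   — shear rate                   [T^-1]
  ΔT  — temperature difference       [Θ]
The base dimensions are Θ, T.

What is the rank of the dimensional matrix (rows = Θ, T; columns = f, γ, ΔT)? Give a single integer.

2

Exponent matrix [Θ,T] × [f,γ,ΔT]:
  Θ: [ 0  0  1]
  T: [-1 -1  0]
RREF → pivots at {f,ΔT} ⇒ r = 2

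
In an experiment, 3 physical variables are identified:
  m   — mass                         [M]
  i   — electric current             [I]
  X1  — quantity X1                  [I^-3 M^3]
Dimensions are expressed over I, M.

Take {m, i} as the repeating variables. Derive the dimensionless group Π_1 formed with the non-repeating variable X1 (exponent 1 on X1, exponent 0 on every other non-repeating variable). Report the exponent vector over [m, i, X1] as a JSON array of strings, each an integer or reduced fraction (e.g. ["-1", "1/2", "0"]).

Exponent matrix [I,M] × [m,i,X1]:
  I: [ 0  1 -3]
  M: [ 1  0  3]
RREF → pivots at {m,i} ⇒ r = 2
Pivot set = {m,i}, free = {X1}
RREF:
  r0: [   1    0    3]
  r1: [   0    1   -3]
Fix exponent of X1 at 1; solve each RREF row for its pivot's exponent:
  r0: exp(m) + (3)·1 = 0 ⇒ exp(m) = -3
  r1: exp(i) + (-3)·1 = 0 ⇒ exp(i) = 3
Π_1 = m^-3 · i^3 · X1

["-3", "3", "1"]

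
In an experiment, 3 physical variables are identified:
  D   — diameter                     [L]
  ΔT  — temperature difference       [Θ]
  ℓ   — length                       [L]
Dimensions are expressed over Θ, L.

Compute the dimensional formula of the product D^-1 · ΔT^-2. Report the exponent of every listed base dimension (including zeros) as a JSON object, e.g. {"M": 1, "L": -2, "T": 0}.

Exponent matrix [Θ,L] × [D,ΔT,ℓ]:
  Θ: [ 0  1  0]
  L: [ 1  0  1]
  [Θ]: (-1)·0+(-2)·1 = -2
  [L]: (-1)·1+(-2)·0 = -1
⇒ Θ^-2 L^-1

{"Θ": -2, "L": -1}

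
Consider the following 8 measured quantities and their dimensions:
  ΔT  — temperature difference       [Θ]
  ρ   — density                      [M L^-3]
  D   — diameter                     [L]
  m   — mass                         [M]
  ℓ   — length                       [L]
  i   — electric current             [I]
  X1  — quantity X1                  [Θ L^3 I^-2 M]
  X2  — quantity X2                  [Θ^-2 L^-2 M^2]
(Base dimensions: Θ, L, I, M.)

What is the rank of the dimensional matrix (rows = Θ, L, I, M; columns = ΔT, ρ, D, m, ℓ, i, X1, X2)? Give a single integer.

Exponent matrix [Θ,L,I,M] × [ΔT,ρ,D,m,ℓ,i,X1,X2]:
  Θ: [ 1  0  0  0  0  0  1 -2]
  L: [ 0 -3  1  0  1  0  3 -2]
  I: [ 0  0  0  0  0  1 -2  0]
  M: [ 0  1  0  1  0  0  1  2]
Row reduction gives pivot columns ΔT,ρ,D,i; rank = 4

4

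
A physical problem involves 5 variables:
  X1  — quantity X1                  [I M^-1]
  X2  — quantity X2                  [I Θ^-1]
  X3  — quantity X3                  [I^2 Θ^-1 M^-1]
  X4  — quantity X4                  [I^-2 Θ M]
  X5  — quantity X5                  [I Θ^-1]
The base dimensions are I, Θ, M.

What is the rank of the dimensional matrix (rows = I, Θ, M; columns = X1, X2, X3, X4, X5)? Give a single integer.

Dimensional matrix (I×Θ×M by X1×X2×X3×X4×X5):
  I: [ 1  1  2 -2  1]
  Θ: [ 0 -1 -1  1 -1]
  M: [-1  0 -1  1  0]
Row reduction gives pivot columns X1,X2; rank = 2

2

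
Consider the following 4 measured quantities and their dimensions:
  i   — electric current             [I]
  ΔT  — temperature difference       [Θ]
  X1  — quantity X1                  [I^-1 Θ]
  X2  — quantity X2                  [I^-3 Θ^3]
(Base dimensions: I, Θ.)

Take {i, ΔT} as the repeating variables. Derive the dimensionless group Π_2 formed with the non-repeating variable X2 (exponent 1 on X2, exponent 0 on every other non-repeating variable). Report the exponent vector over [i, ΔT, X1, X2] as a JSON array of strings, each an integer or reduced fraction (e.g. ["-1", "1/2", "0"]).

["3", "-3", "0", "1"]

Exponent matrix [I,Θ] × [i,ΔT,X1,X2]:
  I: [ 1  0 -1 -3]
  Θ: [ 0  1  1  3]
Row reduction gives pivot columns i,ΔT; rank = 2
Repeat: i,ΔT; free: X1,X2
RREF:
  r0: [   1    0   -1   -3]
  r1: [   0    1    1    3]
Fix exponent of X2 at 1, X1 at 0; solve each RREF row for its pivot's exponent:
  r0: exp(i) + (-3)·1 = 0 ⇒ exp(i) = 3
  r1: exp(ΔT) + (3)·1 = 0 ⇒ exp(ΔT) = -3
Π_2 = i^3 · ΔT^-3 · X2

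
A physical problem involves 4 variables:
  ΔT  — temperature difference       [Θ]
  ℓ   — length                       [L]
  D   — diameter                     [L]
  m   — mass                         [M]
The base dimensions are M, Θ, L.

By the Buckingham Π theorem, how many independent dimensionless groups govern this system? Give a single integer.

1

Dimensional matrix (M×Θ×L by ΔT×ℓ×D×m):
  M: [ 0  0  0  1]
  Θ: [ 1  0  0  0]
  L: [ 0  1  1  0]
Echelon form has 3 nonzero rows (pivots: ΔT,ℓ,m)
Π count = n − r = 4 − 3 = 1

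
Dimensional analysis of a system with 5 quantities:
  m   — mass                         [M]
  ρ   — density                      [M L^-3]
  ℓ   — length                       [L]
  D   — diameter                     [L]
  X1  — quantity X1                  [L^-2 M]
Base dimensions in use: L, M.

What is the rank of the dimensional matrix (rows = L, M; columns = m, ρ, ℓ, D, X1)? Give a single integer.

Write exponents as rows L,M / cols m,ρ,ℓ,D,X1:
  L: [ 0 -3  1  1 -2]
  M: [ 1  1  0  0  1]
Echelon form has 2 nonzero rows (pivots: m,ρ)

2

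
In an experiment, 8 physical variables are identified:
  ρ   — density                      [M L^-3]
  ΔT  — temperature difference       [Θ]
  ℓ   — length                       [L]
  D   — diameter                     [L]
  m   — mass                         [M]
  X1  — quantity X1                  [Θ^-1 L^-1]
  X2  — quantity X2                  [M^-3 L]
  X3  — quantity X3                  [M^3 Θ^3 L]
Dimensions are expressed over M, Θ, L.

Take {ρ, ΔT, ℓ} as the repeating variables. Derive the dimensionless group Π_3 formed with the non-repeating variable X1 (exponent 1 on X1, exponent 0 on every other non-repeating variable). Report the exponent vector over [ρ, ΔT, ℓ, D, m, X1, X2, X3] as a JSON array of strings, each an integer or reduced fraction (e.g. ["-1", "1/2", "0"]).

Exponent matrix [M,Θ,L] × [ρ,ΔT,ℓ,D,m,X1,X2,X3]:
  M: [ 1  0  0  0  1  0 -3  3]
  Θ: [ 0  1  0  0  0 -1  0  3]
  L: [-3  0  1  1  0 -1  1  1]
Echelon form has 3 nonzero rows (pivots: ρ,ΔT,ℓ)
Repeat: ρ,ΔT,ℓ; free: D,m,X1,X2,X3
RREF:
  r0: [   1    0    0    0    1    0   -3    3]
  r1: [   0    1    0    0    0   -1    0    3]
  r2: [   0    0    1    1    3   -1   -8   10]
Fix exponent of X1 at 1, D at 0, m at 0, X2 at 0, X3 at 0; solve each RREF row for its pivot's exponent:
  r0: exp(ρ) + (0)·1 = 0 ⇒ exp(ρ) = 0
  r1: exp(ΔT) + (-1)·1 = 0 ⇒ exp(ΔT) = 1
  r2: exp(ℓ) + (-1)·1 = 0 ⇒ exp(ℓ) = 1
Π_3 = ΔT · ℓ · X1

["0", "1", "1", "0", "0", "1", "0", "0"]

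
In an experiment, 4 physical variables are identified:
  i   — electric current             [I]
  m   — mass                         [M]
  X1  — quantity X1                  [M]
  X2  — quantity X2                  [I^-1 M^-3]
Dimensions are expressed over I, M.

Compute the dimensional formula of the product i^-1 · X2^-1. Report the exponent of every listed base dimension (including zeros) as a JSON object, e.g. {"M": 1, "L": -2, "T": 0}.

{"I": 0, "M": 3}

Exponent matrix [I,M] × [i,m,X1,X2]:
  I: [ 1  0  0 -1]
  M: [ 0  1  1 -3]
  [I]: (-1)·1+(-1)·-1 = 0
  [M]: (-1)·0+(-1)·-3 = 3
⇒ M^3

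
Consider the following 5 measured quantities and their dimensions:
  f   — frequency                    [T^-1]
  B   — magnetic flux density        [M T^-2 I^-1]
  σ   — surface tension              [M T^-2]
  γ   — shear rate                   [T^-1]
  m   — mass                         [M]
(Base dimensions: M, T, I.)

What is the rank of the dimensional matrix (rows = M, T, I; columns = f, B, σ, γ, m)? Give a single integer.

3

Exponent matrix [M,T,I] × [f,B,σ,γ,m]:
  M: [ 0  1  1  0  1]
  T: [-1 -2 -2 -1  0]
  I: [ 0 -1  0  0  0]
RREF → pivots at {f,B,σ} ⇒ r = 3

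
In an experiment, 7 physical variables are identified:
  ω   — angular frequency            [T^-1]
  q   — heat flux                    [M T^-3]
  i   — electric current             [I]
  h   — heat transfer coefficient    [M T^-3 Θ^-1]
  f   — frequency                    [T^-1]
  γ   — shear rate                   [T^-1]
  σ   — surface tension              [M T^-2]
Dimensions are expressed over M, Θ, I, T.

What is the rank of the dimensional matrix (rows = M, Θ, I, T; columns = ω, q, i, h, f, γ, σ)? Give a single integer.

Write exponents as rows M,Θ,I,T / cols ω,q,i,h,f,γ,σ:
  M: [ 0  1  0  1  0  0  1]
  Θ: [ 0  0  0 -1  0  0  0]
  I: [ 0  0  1  0  0  0  0]
  T: [-1 -3  0 -3 -1 -1 -2]
RREF → pivots at {ω,q,i,h} ⇒ r = 4

4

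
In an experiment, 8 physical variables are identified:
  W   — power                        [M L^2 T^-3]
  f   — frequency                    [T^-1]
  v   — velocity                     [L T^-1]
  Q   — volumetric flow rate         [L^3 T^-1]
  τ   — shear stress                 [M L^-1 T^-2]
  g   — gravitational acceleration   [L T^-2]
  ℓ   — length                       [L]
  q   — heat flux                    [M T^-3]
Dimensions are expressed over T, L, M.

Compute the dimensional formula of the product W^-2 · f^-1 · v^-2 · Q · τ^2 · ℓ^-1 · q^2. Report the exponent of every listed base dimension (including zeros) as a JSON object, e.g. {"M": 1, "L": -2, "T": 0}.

{"T": -2, "L": -6, "M": 2}

Write exponents as rows T,L,M / cols W,f,v,Q,τ,g,ℓ,q:
  T: [-3 -1 -1 -1 -2 -2  0 -3]
  L: [ 2  0  1  3 -1  1  1  0]
  M: [ 1  0  0  0  1  0  0  1]
  [T]: (-2)·-3+(-1)·-1+(-2)·-1+(1)·-1+(2)·-2+(-1)·0+(2)·-3 = -2
  [L]: (-2)·2+(-1)·0+(-2)·1+(1)·3+(2)·-1+(-1)·1+(2)·0 = -6
  [M]: (-2)·1+(-1)·0+(-2)·0+(1)·0+(2)·1+(-1)·0+(2)·1 = 2
⇒ T^-2 L^-6 M^2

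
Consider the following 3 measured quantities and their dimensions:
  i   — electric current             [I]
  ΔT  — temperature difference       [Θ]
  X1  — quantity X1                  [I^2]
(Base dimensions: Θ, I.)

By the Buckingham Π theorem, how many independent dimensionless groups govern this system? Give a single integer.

Dimensional matrix (Θ×I by i×ΔT×X1):
  Θ: [ 0  1  0]
  I: [ 1  0  2]
RREF → pivots at {i,ΔT} ⇒ r = 2
3 vars − rank 2 = 1 Π group

1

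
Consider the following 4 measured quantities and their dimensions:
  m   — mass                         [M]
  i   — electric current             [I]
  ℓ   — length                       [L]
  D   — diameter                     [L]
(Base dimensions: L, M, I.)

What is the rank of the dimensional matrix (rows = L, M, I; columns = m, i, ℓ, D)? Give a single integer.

3

Write exponents as rows L,M,I / cols m,i,ℓ,D:
  L: [ 0  0  1  1]
  M: [ 1  0  0  0]
  I: [ 0  1  0  0]
Echelon form has 3 nonzero rows (pivots: m,i,ℓ)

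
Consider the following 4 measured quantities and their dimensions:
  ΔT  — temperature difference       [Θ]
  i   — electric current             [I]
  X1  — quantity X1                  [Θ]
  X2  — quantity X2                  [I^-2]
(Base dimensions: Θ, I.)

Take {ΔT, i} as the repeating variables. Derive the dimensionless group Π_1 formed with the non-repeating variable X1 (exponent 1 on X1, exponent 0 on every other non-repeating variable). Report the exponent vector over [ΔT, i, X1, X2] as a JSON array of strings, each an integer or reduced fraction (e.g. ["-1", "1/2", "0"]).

Exponent matrix [Θ,I] × [ΔT,i,X1,X2]:
  Θ: [ 1  0  1  0]
  I: [ 0  1  0 -2]
RREF → pivots at {ΔT,i} ⇒ r = 2
Repeat: ΔT,i; free: X1,X2
RREF:
  r0: [   1    0    1    0]
  r1: [   0    1    0   -2]
Fix exponent of X1 at 1, X2 at 0; solve each RREF row for its pivot's exponent:
  r0: exp(ΔT) + (1)·1 = 0 ⇒ exp(ΔT) = -1
  r1: exp(i) + (0)·1 = 0 ⇒ exp(i) = 0
Π_1 = ΔT^-1 · X1

["-1", "0", "1", "0"]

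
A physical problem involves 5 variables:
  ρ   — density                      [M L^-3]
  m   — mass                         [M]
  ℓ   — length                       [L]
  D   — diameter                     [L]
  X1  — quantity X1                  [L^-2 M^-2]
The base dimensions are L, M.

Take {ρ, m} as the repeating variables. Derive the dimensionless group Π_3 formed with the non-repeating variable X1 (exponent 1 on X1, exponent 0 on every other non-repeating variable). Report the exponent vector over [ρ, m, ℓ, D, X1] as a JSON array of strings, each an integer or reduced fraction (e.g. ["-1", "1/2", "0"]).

Dimensional matrix (L×M by ρ×m×ℓ×D×X1):
  L: [-3  0  1  1 -2]
  M: [ 1  1  0  0 -2]
Row reduction gives pivot columns ρ,m; rank = 2
Repeat: ρ,m; free: ℓ,D,X1
RREF:
  r0: [   1    0 -1/3 -1/3  2/3]
  r1: [   0    1  1/3  1/3 -8/3]
Fix exponent of X1 at 1, ℓ at 0, D at 0; solve each RREF row for its pivot's exponent:
  r0: exp(ρ) + (2/3)·1 = 0 ⇒ exp(ρ) = -2/3
  r1: exp(m) + (-8/3)·1 = 0 ⇒ exp(m) = 8/3
Π_3 = ρ^(-2/3) · m^(8/3) · X1

["-2/3", "8/3", "0", "0", "1"]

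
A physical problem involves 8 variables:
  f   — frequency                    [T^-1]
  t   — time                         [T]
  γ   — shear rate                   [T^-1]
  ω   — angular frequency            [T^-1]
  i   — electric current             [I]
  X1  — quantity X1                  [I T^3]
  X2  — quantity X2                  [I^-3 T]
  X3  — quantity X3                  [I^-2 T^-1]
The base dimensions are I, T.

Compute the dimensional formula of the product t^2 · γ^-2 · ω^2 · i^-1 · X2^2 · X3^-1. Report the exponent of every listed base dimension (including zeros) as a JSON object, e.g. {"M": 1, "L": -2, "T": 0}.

Dimensional matrix (I×T by f×t×γ×ω×i×X1×X2×X3):
  I: [ 0  0  0  0  1  1 -3 -2]
  T: [-1  1 -1 -1  0  3  1 -1]
  [I]: (2)·0+(-2)·0+(2)·0+(-1)·1+(2)·-3+(-1)·-2 = -5
  [T]: (2)·1+(-2)·-1+(2)·-1+(-1)·0+(2)·1+(-1)·-1 = 5
⇒ I^-5 T^5

{"I": -5, "T": 5}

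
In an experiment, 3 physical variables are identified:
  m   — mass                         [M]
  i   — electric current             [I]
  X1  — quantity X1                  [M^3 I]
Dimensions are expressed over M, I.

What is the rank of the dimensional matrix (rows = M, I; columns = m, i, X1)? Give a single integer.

Write exponents as rows M,I / cols m,i,X1:
  M: [ 1  0  3]
  I: [ 0  1  1]
Row reduction gives pivot columns m,i; rank = 2

2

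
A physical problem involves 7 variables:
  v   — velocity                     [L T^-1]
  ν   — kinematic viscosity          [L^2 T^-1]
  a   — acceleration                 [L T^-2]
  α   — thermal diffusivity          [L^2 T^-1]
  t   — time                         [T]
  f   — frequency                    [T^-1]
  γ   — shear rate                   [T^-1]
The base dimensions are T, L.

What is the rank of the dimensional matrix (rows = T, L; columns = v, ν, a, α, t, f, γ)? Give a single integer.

2

Write exponents as rows T,L / cols v,ν,a,α,t,f,γ:
  T: [-1 -1 -2 -1  1 -1 -1]
  L: [ 1  2  1  2  0  0  0]
Row reduction gives pivot columns v,ν; rank = 2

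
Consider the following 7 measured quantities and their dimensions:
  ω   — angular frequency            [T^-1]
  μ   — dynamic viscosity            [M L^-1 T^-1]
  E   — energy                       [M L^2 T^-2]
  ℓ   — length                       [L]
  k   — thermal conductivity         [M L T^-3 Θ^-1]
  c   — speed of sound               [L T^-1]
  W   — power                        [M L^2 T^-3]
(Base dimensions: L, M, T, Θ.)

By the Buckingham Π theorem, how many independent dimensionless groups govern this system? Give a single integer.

3

Exponent matrix [L,M,T,Θ] × [ω,μ,E,ℓ,k,c,W]:
  L: [ 0 -1  2  1  1  1  2]
  M: [ 0  1  1  0  1  0  1]
  T: [-1 -1 -2  0 -3 -1 -3]
  Θ: [ 0  0  0  0 -1  0  0]
Row reduction gives pivot columns ω,μ,E,k; rank = 4
n=7, r=4 ⇒ 3 dimensionless groups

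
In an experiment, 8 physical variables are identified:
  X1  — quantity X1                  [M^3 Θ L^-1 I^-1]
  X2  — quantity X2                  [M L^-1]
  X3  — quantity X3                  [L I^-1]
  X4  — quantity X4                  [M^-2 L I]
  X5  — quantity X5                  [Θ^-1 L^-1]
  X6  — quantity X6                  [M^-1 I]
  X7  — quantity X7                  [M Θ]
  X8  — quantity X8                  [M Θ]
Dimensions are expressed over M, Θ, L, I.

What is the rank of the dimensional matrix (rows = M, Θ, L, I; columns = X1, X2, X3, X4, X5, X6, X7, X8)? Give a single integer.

3

Write exponents as rows M,Θ,L,I / cols X1,X2,X3,X4,X5,X6,X7,X8:
  M: [ 3  1  0 -2  0 -1  1  1]
  Θ: [ 1  0  0  0 -1  0  1  1]
  L: [-1 -1  1  1 -1  0  0  0]
  I: [-1  0 -1  1  0  1  0  0]
RREF → pivots at {X1,X2,X3} ⇒ r = 3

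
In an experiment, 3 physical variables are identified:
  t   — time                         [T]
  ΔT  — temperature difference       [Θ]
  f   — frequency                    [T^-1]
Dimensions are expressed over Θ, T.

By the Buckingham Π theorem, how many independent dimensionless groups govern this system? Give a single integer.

Dimensional matrix (Θ×T by t×ΔT×f):
  Θ: [ 0  1  0]
  T: [ 1  0 -1]
Row reduction gives pivot columns t,ΔT; rank = 2
n=3, r=2 ⇒ 1 dimensionless group

1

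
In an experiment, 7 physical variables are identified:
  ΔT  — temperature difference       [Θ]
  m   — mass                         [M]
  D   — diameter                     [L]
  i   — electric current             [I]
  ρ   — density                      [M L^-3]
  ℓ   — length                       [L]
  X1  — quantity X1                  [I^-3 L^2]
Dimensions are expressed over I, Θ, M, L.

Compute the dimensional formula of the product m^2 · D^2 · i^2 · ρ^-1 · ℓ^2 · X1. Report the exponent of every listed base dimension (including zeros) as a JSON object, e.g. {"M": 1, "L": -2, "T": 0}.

{"I": -1, "Θ": 0, "M": 1, "L": 9}

Exponent matrix [I,Θ,M,L] × [ΔT,m,D,i,ρ,ℓ,X1]:
  I: [ 0  0  0  1  0  0 -3]
  Θ: [ 1  0  0  0  0  0  0]
  M: [ 0  1  0  0  1  0  0]
  L: [ 0  0  1  0 -3  1  2]
  [I]: (2)·0+(2)·0+(2)·1+(-1)·0+(2)·0+(1)·-3 = -1
  [Θ]: (2)·0+(2)·0+(2)·0+(-1)·0+(2)·0+(1)·0 = 0
  [M]: (2)·1+(2)·0+(2)·0+(-1)·1+(2)·0+(1)·0 = 1
  [L]: (2)·0+(2)·1+(2)·0+(-1)·-3+(2)·1+(1)·2 = 9
⇒ I^-1 M L^9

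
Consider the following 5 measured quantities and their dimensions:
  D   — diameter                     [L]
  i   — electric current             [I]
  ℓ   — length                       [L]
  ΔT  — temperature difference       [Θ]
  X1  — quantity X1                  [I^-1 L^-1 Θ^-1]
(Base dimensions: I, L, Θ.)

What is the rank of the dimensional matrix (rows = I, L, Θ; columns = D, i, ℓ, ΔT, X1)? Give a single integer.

3

Dimensional matrix (I×L×Θ by D×i×ℓ×ΔT×X1):
  I: [ 0  1  0  0 -1]
  L: [ 1  0  1  0 -1]
  Θ: [ 0  0  0  1 -1]
RREF → pivots at {D,i,ΔT} ⇒ r = 3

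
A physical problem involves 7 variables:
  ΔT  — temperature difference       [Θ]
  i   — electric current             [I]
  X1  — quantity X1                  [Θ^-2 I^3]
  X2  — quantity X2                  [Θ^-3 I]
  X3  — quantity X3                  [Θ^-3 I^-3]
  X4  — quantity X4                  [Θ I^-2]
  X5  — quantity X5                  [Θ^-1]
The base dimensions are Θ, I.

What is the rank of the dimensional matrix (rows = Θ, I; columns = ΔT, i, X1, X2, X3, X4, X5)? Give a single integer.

2

Dimensional matrix (Θ×I by ΔT×i×X1×X2×X3×X4×X5):
  Θ: [ 1  0 -2 -3 -3  1 -1]
  I: [ 0  1  3  1 -3 -2  0]
Row reduction gives pivot columns ΔT,i; rank = 2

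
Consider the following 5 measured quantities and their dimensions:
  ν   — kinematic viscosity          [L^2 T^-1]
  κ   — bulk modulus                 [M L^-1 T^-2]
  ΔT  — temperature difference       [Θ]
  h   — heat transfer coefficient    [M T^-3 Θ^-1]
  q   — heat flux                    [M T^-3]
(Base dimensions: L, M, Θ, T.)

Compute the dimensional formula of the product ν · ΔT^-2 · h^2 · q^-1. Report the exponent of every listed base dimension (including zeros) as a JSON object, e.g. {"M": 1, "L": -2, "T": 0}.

{"L": 2, "M": 1, "Θ": -4, "T": -4}

Exponent matrix [L,M,Θ,T] × [ν,κ,ΔT,h,q]:
  L: [ 2 -1  0  0  0]
  M: [ 0  1  0  1  1]
  Θ: [ 0  0  1 -1  0]
  T: [-1 -2  0 -3 -3]
  [L]: (1)·2+(-2)·0+(2)·0+(-1)·0 = 2
  [M]: (1)·0+(-2)·0+(2)·1+(-1)·1 = 1
  [Θ]: (1)·0+(-2)·1+(2)·-1+(-1)·0 = -4
  [T]: (1)·-1+(-2)·0+(2)·-3+(-1)·-3 = -4
⇒ L^2 M Θ^-4 T^-4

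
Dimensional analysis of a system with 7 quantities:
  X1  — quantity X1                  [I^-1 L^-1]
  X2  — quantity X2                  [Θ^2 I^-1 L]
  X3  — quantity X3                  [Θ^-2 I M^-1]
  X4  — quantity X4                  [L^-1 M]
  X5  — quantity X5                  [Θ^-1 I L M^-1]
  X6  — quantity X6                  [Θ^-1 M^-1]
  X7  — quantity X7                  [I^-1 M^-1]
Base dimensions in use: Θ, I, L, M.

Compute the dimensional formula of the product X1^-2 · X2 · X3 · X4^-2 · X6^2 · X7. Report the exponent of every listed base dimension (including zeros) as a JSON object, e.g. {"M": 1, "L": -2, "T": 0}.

Dimensional matrix (Θ×I×L×M by X1×X2×X3×X4×X5×X6×X7):
  Θ: [ 0  2 -2  0 -1 -1  0]
  I: [-1 -1  1  0  1  0 -1]
  L: [-1  1  0 -1  1  0  0]
  M: [ 0  0 -1  1 -1 -1 -1]
  [Θ]: (-2)·0+(1)·2+(1)·-2+(-2)·0+(2)·-1+(1)·0 = -2
  [I]: (-2)·-1+(1)·-1+(1)·1+(-2)·0+(2)·0+(1)·-1 = 1
  [L]: (-2)·-1+(1)·1+(1)·0+(-2)·-1+(2)·0+(1)·0 = 5
  [M]: (-2)·0+(1)·0+(1)·-1+(-2)·1+(2)·-1+(1)·-1 = -6
⇒ Θ^-2 I L^5 M^-6

{"Θ": -2, "I": 1, "L": 5, "M": -6}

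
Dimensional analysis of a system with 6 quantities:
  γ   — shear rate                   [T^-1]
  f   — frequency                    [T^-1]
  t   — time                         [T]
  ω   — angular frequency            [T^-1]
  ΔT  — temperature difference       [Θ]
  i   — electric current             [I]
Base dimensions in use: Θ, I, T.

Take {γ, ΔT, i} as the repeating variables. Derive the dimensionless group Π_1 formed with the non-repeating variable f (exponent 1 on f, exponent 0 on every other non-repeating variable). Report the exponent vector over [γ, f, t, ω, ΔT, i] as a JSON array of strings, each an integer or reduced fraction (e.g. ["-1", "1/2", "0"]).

Dimensional matrix (Θ×I×T by γ×f×t×ω×ΔT×i):
  Θ: [ 0  0  0  0  1  0]
  I: [ 0  0  0  0  0  1]
  T: [-1 -1  1 -1  0  0]
Echelon form has 3 nonzero rows (pivots: γ,ΔT,i)
Repeat: γ,ΔT,i; free: f,t,ω
RREF:
  r0: [   1    1   -1    1    0    0]
  r1: [   0    0    0    0    1    0]
  r2: [   0    0    0    0    0    1]
Fix exponent of f at 1, t at 0, ω at 0; solve each RREF row for its pivot's exponent:
  r0: exp(γ) + (1)·1 = 0 ⇒ exp(γ) = -1
  r1: exp(ΔT) + (0)·1 = 0 ⇒ exp(ΔT) = 0
  r2: exp(i) + (0)·1 = 0 ⇒ exp(i) = 0
Π_1 = γ^-1 · f

["-1", "1", "0", "0", "0", "0"]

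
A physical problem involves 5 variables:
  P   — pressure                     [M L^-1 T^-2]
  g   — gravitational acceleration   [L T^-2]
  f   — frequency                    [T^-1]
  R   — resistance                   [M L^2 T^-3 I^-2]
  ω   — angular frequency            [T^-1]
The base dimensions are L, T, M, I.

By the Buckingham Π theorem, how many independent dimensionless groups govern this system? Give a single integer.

1

Write exponents as rows L,T,M,I / cols P,g,f,R,ω:
  L: [-1  1  0  2  0]
  T: [-2 -2 -1 -3 -1]
  M: [ 1  0  0  1  0]
  I: [ 0  0  0 -2  0]
RREF → pivots at {P,g,f,R} ⇒ r = 4
5 vars − rank 4 = 1 Π group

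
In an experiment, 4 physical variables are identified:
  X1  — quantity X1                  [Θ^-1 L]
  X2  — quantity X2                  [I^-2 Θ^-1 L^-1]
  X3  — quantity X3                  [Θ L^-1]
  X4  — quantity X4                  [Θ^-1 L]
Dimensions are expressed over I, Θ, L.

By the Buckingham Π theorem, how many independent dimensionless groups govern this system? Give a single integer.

Dimensional matrix (I×Θ×L by X1×X2×X3×X4):
  I: [ 0 -2  0  0]
  Θ: [-1 -1  1 -1]
  L: [ 1 -1 -1  1]
RREF → pivots at {X1,X2} ⇒ r = 2
n=4, r=2 ⇒ 2 dimensionless groups

2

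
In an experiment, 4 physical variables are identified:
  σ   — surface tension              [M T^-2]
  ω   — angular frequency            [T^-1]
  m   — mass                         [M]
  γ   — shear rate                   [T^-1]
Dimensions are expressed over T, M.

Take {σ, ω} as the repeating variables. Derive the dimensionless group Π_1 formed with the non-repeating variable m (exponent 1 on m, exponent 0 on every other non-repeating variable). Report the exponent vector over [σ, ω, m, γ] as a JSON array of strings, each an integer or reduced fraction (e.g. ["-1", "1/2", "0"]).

["-1", "2", "1", "0"]

Dimensional matrix (T×M by σ×ω×m×γ):
  T: [-2 -1  0 -1]
  M: [ 1  0  1  0]
Echelon form has 2 nonzero rows (pivots: σ,ω)
Pivot set = {σ,ω}, free = {m,γ}
RREF:
  r0: [   1    0    1    0]
  r1: [   0    1   -2    1]
Fix exponent of m at 1, γ at 0; solve each RREF row for its pivot's exponent:
  r0: exp(σ) + (1)·1 = 0 ⇒ exp(σ) = -1
  r1: exp(ω) + (-2)·1 = 0 ⇒ exp(ω) = 2
Π_1 = σ^-1 · ω^2 · m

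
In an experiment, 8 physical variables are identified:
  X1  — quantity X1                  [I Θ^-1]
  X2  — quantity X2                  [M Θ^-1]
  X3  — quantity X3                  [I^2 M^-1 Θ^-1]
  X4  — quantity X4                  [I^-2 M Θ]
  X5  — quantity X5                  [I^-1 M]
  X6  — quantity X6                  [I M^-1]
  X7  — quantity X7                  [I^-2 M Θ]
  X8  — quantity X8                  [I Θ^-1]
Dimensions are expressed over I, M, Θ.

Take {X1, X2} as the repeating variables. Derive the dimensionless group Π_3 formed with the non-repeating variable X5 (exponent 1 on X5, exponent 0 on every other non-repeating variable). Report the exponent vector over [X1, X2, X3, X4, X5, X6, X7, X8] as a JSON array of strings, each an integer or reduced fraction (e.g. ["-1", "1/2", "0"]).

Dimensional matrix (I×M×Θ by X1×X2×X3×X4×X5×X6×X7×X8):
  I: [ 1  0  2 -2 -1  1 -2  1]
  M: [ 0  1 -1  1  1 -1  1  0]
  Θ: [-1 -1 -1  1  0  0  1 -1]
Echelon form has 2 nonzero rows (pivots: X1,X2)
Pivot set = {X1,X2}, free = {X3,X4,X5,X6,X7,X8}
RREF:
  r0: [   1    0    2   -2   -1    1   -2    1]
  r1: [   0    1   -1    1    1   -1    1    0]
  r2: [   0    0    0    0    0    0    0    0]
Fix exponent of X5 at 1, X3 at 0, X4 at 0, X6 at 0, X7 at 0, X8 at 0; solve each RREF row for its pivot's exponent:
  r0: exp(X1) + (-1)·1 = 0 ⇒ exp(X1) = 1
  r1: exp(X2) + (1)·1 = 0 ⇒ exp(X2) = -1
Π_3 = X1 · X2^-1 · X5

["1", "-1", "0", "0", "1", "0", "0", "0"]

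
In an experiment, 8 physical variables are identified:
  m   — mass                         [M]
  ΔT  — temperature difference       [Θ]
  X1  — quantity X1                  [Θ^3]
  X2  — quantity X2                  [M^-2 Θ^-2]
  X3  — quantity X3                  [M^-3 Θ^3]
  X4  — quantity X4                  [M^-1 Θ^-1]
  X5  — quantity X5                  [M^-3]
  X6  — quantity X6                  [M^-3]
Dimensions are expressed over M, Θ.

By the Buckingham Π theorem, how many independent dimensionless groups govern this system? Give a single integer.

Write exponents as rows M,Θ / cols m,ΔT,X1,X2,X3,X4,X5,X6:
  M: [ 1  0  0 -2 -3 -1 -3 -3]
  Θ: [ 0  1  3 -2  3 -1  0  0]
Row reduction gives pivot columns m,ΔT; rank = 2
n=8, r=2 ⇒ 6 dimensionless groups

6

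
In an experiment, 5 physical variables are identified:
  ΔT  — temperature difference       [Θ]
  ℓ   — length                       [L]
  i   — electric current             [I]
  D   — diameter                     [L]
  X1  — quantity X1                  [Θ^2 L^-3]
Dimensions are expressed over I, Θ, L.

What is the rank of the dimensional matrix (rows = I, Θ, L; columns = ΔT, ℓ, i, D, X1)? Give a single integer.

3

Dimensional matrix (I×Θ×L by ΔT×ℓ×i×D×X1):
  I: [ 0  0  1  0  0]
  Θ: [ 1  0  0  0  2]
  L: [ 0  1  0  1 -3]
Row reduction gives pivot columns ΔT,ℓ,i; rank = 3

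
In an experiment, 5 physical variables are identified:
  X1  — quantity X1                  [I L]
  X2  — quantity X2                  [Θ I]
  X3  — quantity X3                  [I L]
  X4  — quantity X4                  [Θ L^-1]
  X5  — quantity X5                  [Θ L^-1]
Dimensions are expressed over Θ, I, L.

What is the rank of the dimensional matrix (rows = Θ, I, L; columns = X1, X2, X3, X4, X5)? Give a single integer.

2

Write exponents as rows Θ,I,L / cols X1,X2,X3,X4,X5:
  Θ: [ 0  1  0  1  1]
  I: [ 1  1  1  0  0]
  L: [ 1  0  1 -1 -1]
RREF → pivots at {X1,X2} ⇒ r = 2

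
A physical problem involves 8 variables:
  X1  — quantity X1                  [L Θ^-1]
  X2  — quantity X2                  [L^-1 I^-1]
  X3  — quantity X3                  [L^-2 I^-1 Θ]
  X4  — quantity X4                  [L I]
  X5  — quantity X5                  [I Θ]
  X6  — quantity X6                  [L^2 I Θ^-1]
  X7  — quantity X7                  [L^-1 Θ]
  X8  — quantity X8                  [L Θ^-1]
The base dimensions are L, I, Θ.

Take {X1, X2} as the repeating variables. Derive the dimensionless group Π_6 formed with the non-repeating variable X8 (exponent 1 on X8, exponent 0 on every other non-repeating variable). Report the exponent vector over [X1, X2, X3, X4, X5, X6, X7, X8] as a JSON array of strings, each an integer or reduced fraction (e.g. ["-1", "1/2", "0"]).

["-1", "0", "0", "0", "0", "0", "0", "1"]

Exponent matrix [L,I,Θ] × [X1,X2,X3,X4,X5,X6,X7,X8]:
  L: [ 1 -1 -2  1  0  2 -1  1]
  I: [ 0 -1 -1  1  1  1  0  0]
  Θ: [-1  0  1  0  1 -1  1 -1]
RREF → pivots at {X1,X2} ⇒ r = 2
Repeat: X1,X2; free: X3,X4,X5,X6,X7,X8
RREF:
  r0: [   1    0   -1    0   -1    1   -1    1]
  r1: [   0    1    1   -1   -1   -1    0    0]
  r2: [   0    0    0    0    0    0    0    0]
Fix exponent of X8 at 1, X3 at 0, X4 at 0, X5 at 0, X6 at 0, X7 at 0; solve each RREF row for its pivot's exponent:
  r0: exp(X1) + (1)·1 = 0 ⇒ exp(X1) = -1
  r1: exp(X2) + (0)·1 = 0 ⇒ exp(X2) = 0
Π_6 = X1^-1 · X8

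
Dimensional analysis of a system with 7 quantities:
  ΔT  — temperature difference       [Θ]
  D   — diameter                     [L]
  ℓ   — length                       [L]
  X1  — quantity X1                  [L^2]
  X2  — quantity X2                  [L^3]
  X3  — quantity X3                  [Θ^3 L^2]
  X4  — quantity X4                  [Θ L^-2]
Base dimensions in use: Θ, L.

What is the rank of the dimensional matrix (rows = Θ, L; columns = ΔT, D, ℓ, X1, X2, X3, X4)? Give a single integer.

2

Write exponents as rows Θ,L / cols ΔT,D,ℓ,X1,X2,X3,X4:
  Θ: [ 1  0  0  0  0  3  1]
  L: [ 0  1  1  2  3  2 -2]
RREF → pivots at {ΔT,D} ⇒ r = 2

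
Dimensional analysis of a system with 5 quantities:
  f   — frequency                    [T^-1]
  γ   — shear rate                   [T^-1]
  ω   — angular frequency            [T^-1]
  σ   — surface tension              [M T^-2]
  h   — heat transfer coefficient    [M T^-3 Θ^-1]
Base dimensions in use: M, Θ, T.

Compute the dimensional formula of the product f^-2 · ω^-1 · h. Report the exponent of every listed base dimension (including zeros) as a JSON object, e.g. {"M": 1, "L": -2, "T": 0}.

{"M": 1, "Θ": -1, "T": 0}

Exponent matrix [M,Θ,T] × [f,γ,ω,σ,h]:
  M: [ 0  0  0  1  1]
  Θ: [ 0  0  0  0 -1]
  T: [-1 -1 -1 -2 -3]
  [M]: (-2)·0+(-1)·0+(1)·1 = 1
  [Θ]: (-2)·0+(-1)·0+(1)·-1 = -1
  [T]: (-2)·-1+(-1)·-1+(1)·-3 = 0
⇒ M Θ^-1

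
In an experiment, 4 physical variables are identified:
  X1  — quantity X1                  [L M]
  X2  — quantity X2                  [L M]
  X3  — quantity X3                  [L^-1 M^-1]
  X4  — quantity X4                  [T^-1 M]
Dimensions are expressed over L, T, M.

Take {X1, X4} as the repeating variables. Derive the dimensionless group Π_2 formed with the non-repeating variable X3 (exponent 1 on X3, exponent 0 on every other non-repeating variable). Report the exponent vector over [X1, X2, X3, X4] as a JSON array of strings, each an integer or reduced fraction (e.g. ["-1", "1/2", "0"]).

["1", "0", "1", "0"]

Write exponents as rows L,T,M / cols X1,X2,X3,X4:
  L: [ 1  1 -1  0]
  T: [ 0  0  0 -1]
  M: [ 1  1 -1  1]
RREF → pivots at {X1,X4} ⇒ r = 2
Repeat: X1,X4; free: X2,X3
RREF:
  r0: [   1    1   -1    0]
  r1: [   0    0    0    1]
  r2: [   0    0    0    0]
Fix exponent of X3 at 1, X2 at 0; solve each RREF row for its pivot's exponent:
  r0: exp(X1) + (-1)·1 = 0 ⇒ exp(X1) = 1
  r1: exp(X4) + (0)·1 = 0 ⇒ exp(X4) = 0
Π_2 = X1 · X3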